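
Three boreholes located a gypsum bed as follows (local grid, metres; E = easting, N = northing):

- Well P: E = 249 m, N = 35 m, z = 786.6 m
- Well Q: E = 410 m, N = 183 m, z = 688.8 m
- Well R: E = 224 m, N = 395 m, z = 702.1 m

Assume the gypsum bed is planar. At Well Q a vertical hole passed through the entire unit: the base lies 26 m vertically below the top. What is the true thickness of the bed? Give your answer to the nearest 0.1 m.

Two edge vectors: Well P→Well Q = (161, 148, -97.8), Well P→Well R = (-25, 360, -84.5).
Normal n = (Well P→Well Q) × (Well P→Well R) = (22702, 16049.5, 61660).
So ∂z/∂E = −n_x/n_z = −0.36818 and ∂z/∂N = −n_y/n_z = −0.26029.
|∇z| = √(a²+b²) = 0.45090, so dip δ = arctan(0.45090) = 24.27°.
True thickness = vertical thickness × cos δ = 26 × cos 24.27° = 23.7 m.

23.7 m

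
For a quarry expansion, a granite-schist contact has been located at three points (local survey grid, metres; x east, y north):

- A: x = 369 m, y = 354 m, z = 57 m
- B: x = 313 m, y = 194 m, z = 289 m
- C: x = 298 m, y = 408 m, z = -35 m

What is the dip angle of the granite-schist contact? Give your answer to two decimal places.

Let the plane be z = a·x + b·y + c.
B−A: −56a − 160b = 232;  C−A: −71a + 54b = −92.
Solving gives a = 0.15239, b = −1.50334.
Gradient magnitude |∇z| = √(a² + b²) = √(0.02322 + 2.26002) = 1.51104.
True dip = arctan(1.51104) = 56.50°, dipping toward N (azimuth ≈ 354°).

56.50°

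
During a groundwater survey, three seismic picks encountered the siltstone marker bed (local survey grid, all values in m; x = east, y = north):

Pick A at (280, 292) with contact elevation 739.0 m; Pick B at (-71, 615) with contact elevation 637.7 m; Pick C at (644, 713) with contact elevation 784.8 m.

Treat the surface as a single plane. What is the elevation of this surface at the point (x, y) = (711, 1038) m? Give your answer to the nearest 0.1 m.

Let the plane be z = a·x + b·y + c.
Pick B−Pick A: −351a + 323b = −101.3;  Pick C−Pick A: 364a + 421b = 45.8.
Solving gives a = 0.216477, b = −0.078379.
Then c = 739 − a·280 − b·292 = 701.27.
At (711, 1038): z = 153.9 − 81.4 + 701.27 = 773.8 m.

773.8 m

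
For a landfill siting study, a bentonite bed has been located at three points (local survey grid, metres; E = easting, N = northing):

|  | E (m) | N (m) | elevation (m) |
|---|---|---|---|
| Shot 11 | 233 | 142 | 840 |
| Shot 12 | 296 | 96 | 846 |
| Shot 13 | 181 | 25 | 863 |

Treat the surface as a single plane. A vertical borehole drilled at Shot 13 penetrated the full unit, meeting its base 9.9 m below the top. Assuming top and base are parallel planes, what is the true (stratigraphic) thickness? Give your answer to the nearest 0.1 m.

9.7 m

Two edge vectors: Shot 11→Shot 12 = (63, -46, 6), Shot 11→Shot 13 = (-52, -117, 23).
Normal n = (Shot 11→Shot 12) × (Shot 11→Shot 13) = (-356, -1761, -9763).
So ∂z/∂E = −n_x/n_z = −0.03646 and ∂z/∂N = −n_y/n_z = −0.18037.
|∇z| = √(a²+b²) = 0.18402, so dip δ = arctan(0.18402) = 10.43°.
True thickness = vertical thickness × cos δ = 9.9 × cos 10.43° = 9.7 m.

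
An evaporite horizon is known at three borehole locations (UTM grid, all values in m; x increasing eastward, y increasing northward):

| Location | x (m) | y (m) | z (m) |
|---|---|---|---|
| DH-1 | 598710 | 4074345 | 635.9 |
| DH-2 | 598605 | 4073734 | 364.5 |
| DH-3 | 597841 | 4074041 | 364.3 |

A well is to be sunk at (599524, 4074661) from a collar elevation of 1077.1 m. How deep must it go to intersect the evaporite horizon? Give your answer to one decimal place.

Let the plane be z = a·x + b·y + c.
DH-2−DH-1: −105a − 611b = −271.4;  DH-3−DH-1: −869a − 304b = −271.6.
Solving gives a = 0.167205369, b = 0.415455706.
Then c = 635.9 − a·598710 − b·4074345 = −1792181.50.
At (599524, 4074661): z_contact = 100243.63 + 1692841.16 − 1792181.50 = 903.29 m.
Depth below ground = 1077.1 − 903.29 = 173.8 m.

173.8 m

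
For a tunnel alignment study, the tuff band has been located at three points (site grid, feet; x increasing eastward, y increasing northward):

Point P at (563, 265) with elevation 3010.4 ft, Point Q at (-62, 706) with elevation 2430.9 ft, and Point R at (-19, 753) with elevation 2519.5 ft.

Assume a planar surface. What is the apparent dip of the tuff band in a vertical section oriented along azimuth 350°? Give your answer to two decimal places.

Let the plane be z = a·x + b·y + c.
Point Q−Point P: −625a + 441b = −579.5;  Point R−Point P: −582a + 488b = −490.9.
Solving gives a = 1.37178, b = 0.63007.
Unit vector along 350° is (sin 350°, cos 350°) = (-0.1736, 0.9848).
Slope in that direction = a·(-0.1736) + b·(0.9848) = 0.38229.
Apparent dip = arctan|0.38229| = 20.92° (true dip is 56.5°, so apparent ≤ true as expected).

20.92°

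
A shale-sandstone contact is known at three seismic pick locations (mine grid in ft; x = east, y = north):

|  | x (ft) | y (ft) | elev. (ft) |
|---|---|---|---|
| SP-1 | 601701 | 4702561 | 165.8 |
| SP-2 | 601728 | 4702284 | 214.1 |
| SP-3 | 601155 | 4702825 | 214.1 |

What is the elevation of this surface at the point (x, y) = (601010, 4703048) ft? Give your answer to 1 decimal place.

197.6 ft

Let the plane be z = a·x + b·y + c.
SP-2−SP-1: 27a − 277b = 48.3;  SP-3−SP-1: −546a + 264b = 48.3.
Solving gives a = −0.181316874, b = −0.192041717.
Then c = 165.8 − a·601701 − b·4702561 = 1012352.23.
At (601010, 4703048): z = −108973.3 − 903181.4 + 1012352.23 = 197.6 ft.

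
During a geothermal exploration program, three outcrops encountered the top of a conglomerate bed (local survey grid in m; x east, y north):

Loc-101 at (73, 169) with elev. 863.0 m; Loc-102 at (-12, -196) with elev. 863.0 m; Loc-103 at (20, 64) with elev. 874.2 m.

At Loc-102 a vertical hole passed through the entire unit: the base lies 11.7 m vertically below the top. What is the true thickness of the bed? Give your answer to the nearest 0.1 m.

Let the plane be z = a·x + b·y + c.
Loc-102−Loc-101: −85a − 365b = 0;  Loc-103−Loc-101: −53a − 105b = 11.2.
Solving gives a = −0.39232, b = 0.09136.
|∇z| = √(a²+b²) = 0.40282, so dip δ = arctan(0.40282) = 21.94°.
True thickness = vertical thickness × cos δ = 11.7 × cos 21.94° = 10.9 m.

10.9 m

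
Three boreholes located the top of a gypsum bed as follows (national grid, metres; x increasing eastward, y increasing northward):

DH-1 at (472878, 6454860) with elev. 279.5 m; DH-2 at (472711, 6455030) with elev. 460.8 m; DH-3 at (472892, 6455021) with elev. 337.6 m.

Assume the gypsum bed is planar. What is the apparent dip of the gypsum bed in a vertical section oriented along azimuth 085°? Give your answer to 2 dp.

Two edge vectors: DH-1→DH-2 = (-167, 170, 181.3), DH-1→DH-3 = (14, 161, 58.1).
Normal n = (DH-1→DH-2) × (DH-1→DH-3) = (-19312.3, 12240.9, -29267).
So ∂z/∂x = −n_x/n_z = −0.65987 and ∂z/∂y = −n_y/n_z = 0.41825.
Unit vector along 085° is (sin 85°, cos 85°) = (0.9962, 0.0872).
Slope in that direction = a·(0.9962) + b·(0.0872) = −0.62090.
Apparent dip = arctan|0.62090| = 31.84° (true dip is 38.0°, so apparent ≤ true as expected).

31.84°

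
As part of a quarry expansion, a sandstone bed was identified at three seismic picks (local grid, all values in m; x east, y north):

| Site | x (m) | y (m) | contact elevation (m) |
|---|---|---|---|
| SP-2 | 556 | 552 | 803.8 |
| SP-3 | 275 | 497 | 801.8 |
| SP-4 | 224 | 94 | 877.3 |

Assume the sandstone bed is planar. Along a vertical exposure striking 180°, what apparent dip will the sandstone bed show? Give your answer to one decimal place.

10.9°

Let the plane be z = a·x + b·y + c.
SP-3−SP-2: −281a − 55b = −2;  SP-4−SP-2: −332a − 458b = 73.5.
Solving gives a = 0.04490, b = −0.19303.
Unit vector along 180° is (sin 180°, cos 180°) = (0.0000, -1.0000).
Slope in that direction = a·(0.0000) + b·(-1.0000) = 0.19303.
Apparent dip = arctan|0.19303| = 10.9° (true dip is 11.2°, so apparent ≤ true as expected).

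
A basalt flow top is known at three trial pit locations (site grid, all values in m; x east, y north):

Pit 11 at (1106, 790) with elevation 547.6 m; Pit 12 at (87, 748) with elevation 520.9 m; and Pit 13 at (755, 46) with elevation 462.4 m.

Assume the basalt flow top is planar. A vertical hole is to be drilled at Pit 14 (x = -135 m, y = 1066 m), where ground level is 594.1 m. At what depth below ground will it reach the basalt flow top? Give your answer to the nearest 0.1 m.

Let the plane be z = a·x + b·y + c.
Pit 12−Pit 11: −1019a − 42b = −26.7;  Pit 13−Pit 11: −351a − 744b = −85.2.
Solving gives a = 0.021908, b = 0.104180.
Then c = 547.6 − a·1106 − b·790 = 441.07.
At (-135, 1066): z_contact = −2.96 + 111.06 + 441.07 = 549.17 m.
Depth below ground = 594.1 − 549.17 = 44.9 m.

44.9 m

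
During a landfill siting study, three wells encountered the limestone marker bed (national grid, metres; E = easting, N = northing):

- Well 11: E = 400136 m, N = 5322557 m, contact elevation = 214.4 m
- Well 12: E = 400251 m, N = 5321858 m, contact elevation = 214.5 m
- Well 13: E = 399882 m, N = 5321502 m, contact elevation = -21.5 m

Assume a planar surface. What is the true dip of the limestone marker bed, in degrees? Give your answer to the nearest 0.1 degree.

29.2°

Let the plane be z = a·E + b·N + c.
Well 12−Well 11: 115a − 699b = 0.1;  Well 13−Well 11: −254a − 1055b = −235.9.
Solving gives a = 0.55208, b = 0.09068.
Gradient magnitude |∇z| = √(a² + b²) = √(0.30479 + 0.00822) = 0.55947.
True dip = arctan(0.55947) = 29.2°, dipping toward W (azimuth ≈ 261°).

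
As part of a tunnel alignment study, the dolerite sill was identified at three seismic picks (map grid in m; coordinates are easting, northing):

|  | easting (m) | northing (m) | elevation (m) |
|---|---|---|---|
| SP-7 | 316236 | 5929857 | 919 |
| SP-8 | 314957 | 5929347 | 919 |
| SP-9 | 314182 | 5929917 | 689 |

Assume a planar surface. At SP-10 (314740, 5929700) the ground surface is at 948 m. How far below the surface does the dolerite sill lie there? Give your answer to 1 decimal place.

144.0 m

Two edge vectors: SP-7→SP-8 = (-1279, -510, 0), SP-7→SP-9 = (-2054, 60, -230).
Normal n = (SP-7→SP-8) × (SP-7→SP-9) = (117300, -294170, -1124280).
So ∂z/∂easting = −n_x/n_z = 0.104333440 and ∂z/∂northing = −n_y/n_z = −0.261651902.
Intercept c from SP-7: 919 − 32993.99 + 1551558.36 = 1519483.37.
At (314740, 5929700): z_contact = 32837.91 − 1551517.28 + 1519483.37 = 804.00 m.
Depth below ground = 948 − 804.00 = 144.0 m.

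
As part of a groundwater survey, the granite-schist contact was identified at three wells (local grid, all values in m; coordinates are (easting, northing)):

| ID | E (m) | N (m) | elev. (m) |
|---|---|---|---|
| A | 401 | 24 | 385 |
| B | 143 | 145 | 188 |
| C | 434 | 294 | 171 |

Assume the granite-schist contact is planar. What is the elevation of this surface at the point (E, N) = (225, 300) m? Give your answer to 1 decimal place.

Two edge vectors: A→B = (-258, 121, -197), A→C = (33, 270, -214).
Normal n = (A→B) × (A→C) = (27296, -61713, -73653).
So ∂z/∂E = −n_x/n_z = 0.37060 and ∂z/∂N = −n_y/n_z = −0.83789.
Intercept c from A: 385 − 148.61 + 20.11 = 256.50.
At (225, 300): z = 83.4 − 251.4 + 256.50 = 88.5 m.

88.5 m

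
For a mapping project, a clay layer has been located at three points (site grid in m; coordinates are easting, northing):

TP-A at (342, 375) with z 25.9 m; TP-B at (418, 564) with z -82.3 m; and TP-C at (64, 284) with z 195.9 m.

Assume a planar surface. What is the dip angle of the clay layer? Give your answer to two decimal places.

Let the plane be z = a·easting + b·northing + c.
TP-B−TP-A: 76a + 189b = −108.2;  TP-C−TP-A: −278a − 91b = 170.
Solving gives a = −0.48840, b = −0.37609.
Gradient magnitude |∇z| = √(a² + b²) = √(0.23854 + 0.14145) = 0.61643.
True dip = arctan(0.61643) = 31.65°, dipping toward NE (azimuth ≈ 052°).

31.65°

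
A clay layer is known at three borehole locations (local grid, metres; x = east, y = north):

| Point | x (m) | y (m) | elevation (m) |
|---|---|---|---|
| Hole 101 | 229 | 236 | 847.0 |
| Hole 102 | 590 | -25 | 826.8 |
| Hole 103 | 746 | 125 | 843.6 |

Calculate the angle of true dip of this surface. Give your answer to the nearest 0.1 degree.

Let the plane be z = a·x + b·y + c.
Hole 102−Hole 101: 361a − 261b = −20.2;  Hole 103−Hole 101: 517a − 111b = −3.4.
Solving gives a = 0.01428, b = 0.09715.
Gradient magnitude |∇z| = √(a² + b²) = √(0.00020 + 0.00944) = 0.09819.
True dip = arctan(0.09819) = 5.6°, dipping toward S (azimuth ≈ 188°).

5.6°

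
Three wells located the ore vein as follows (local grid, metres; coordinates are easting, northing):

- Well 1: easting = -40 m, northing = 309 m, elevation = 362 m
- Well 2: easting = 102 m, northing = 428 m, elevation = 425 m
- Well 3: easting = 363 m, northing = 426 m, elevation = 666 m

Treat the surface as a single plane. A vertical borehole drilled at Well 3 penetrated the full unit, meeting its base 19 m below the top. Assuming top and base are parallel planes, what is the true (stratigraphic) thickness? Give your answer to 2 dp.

12.91 m

Let the plane be z = a·easting + b·northing + c.
Well 2−Well 1: 142a + 119b = 63;  Well 3−Well 1: 403a + 117b = 304.
Solving gives a = 0.91902, b = −0.56724.
|∇z| = √(a²+b²) = 1.07999, so dip δ = arctan(1.07999) = 47.20°.
True thickness = vertical thickness × cos δ = 19 × cos 47.20° = 12.91 m.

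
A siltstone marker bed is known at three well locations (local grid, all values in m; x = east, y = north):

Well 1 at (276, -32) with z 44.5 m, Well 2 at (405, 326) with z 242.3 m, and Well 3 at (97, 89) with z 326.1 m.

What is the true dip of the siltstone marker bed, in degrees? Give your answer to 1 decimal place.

Two edge vectors: Well 1→Well 2 = (129, 358, 197.8), Well 1→Well 3 = (-179, 121, 281.6).
Normal n = (Well 1→Well 2) × (Well 1→Well 3) = (76879, -71732.6, 79691).
So ∂z/∂x = −n_x/n_z = −0.96471 and ∂z/∂y = −n_y/n_z = 0.90013.
Gradient magnitude |∇z| = √(a² + b²) = √(0.93067 + 0.81024) = 1.31944.
True dip = arctan(1.31944) = 52.8°, dipping toward SE (azimuth ≈ 133°).

52.8°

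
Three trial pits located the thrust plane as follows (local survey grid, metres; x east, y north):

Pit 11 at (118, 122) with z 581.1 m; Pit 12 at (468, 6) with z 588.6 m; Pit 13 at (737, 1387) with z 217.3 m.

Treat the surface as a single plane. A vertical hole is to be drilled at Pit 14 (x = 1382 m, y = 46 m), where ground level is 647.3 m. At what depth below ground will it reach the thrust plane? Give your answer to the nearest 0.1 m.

Let the plane be z = a·x + b·y + c.
Pit 12−Pit 11: 350a − 116b = 7.5;  Pit 13−Pit 11: 619a + 1265b = −363.8.
Solving gives a = −0.063576, b = −0.256479.
Then c = 581.1 − a·118 − b·122 = 619.89.
At (1382, 46): z_contact = −87.86 − 11.80 + 619.89 = 520.23 m.
Depth below ground = 647.3 − 520.23 = 127.1 m.

127.1 m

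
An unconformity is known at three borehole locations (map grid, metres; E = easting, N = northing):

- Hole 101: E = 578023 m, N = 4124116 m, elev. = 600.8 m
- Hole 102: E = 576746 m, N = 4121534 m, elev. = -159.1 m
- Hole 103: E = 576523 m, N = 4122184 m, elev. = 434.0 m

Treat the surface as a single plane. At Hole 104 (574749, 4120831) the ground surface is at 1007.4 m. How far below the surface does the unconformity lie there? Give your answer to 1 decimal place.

156.3 m

Two edge vectors: Hole 101→Hole 102 = (-1277, -2582, -759.9), Hole 101→Hole 103 = (-1500, -1932, -166.8).
Normal n = (Hole 101→Hole 102) × (Hole 101→Hole 103) = (-1037449.2, 926846.4, -1405836).
So ∂z/∂E = −n_x/n_z = −0.737958908 and ∂z/∂N = −n_y/n_z = 0.659284867.
Intercept c from Hole 101: 600.8 + 426557.22 − 2718967.27 = −2291809.25.
At (574749, 4120831): z_contact = −424141.14 + 2716801.52 − 2291809.25 = 851.13 m.
Depth below ground = 1007.4 − 851.13 = 156.3 m.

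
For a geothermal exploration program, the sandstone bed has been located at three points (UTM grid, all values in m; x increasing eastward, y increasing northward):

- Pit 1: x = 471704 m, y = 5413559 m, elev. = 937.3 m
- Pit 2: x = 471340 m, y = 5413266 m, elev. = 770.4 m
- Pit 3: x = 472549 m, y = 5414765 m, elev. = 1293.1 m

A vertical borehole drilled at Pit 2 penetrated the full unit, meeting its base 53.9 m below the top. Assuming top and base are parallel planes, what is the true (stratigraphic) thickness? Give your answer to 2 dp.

Two edge vectors: Pit 1→Pit 2 = (-364, -293, -166.9), Pit 1→Pit 3 = (845, 1206, 355.8).
Normal n = (Pit 1→Pit 2) × (Pit 1→Pit 3) = (97032, -11519.3, -191399).
So ∂z/∂x = −n_x/n_z = 0.50696 and ∂z/∂y = −n_y/n_z = −0.06018.
|∇z| = √(a²+b²) = 0.51052, so dip δ = arctan(0.51052) = 27.05°.
True thickness = vertical thickness × cos δ = 53.9 × cos 27.05° = 48.01 m.

48.01 m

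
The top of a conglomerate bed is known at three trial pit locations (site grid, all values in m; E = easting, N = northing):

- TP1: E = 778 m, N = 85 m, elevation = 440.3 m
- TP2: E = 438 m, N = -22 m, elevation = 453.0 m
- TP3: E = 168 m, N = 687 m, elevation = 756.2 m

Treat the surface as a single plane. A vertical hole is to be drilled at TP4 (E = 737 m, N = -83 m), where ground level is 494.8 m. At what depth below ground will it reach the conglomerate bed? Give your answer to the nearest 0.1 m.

Let the plane be z = a·E + b·N + c.
TP2−TP1: −340a − 107b = 12.7;  TP3−TP1: −610a + 602b = 315.9.
Solving gives a = −0.15353, b = 0.36918.
Then c = 440.3 − a·778 − b·85 = 528.37.
At (737, -83): z_contact = −113.16 − 30.64 + 528.37 = 384.57 m.
Depth below ground = 494.8 − 384.57 = 110.2 m.

110.2 m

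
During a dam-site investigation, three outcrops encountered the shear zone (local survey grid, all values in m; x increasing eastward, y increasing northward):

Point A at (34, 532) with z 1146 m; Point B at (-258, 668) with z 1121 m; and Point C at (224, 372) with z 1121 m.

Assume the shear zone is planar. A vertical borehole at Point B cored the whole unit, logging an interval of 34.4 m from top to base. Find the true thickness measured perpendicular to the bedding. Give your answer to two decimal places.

28.48 m

Let the plane be z = a·x + b·y + c.
Point B−Point A: −292a + 136b = −25;  Point C−Point A: 190a − 160b = −25.
Solving gives a = 0.35441, b = 0.57711.
|∇z| = √(a²+b²) = 0.67724, so dip δ = arctan(0.67724) = 34.11°.
True thickness = vertical thickness × cos δ = 34.4 × cos 34.11° = 28.48 m.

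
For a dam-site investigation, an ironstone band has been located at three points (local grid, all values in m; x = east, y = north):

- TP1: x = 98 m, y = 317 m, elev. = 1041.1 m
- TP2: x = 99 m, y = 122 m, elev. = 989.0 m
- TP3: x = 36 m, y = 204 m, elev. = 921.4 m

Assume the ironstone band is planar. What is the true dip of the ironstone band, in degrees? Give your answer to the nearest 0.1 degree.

55.5°

Let the plane be z = a·x + b·y + c.
TP2−TP1: 1a − 195b = −52.1;  TP3−TP1: −62a − 113b = −119.7.
Solving gives a = 1.43032, b = 0.27451.
Gradient magnitude |∇z| = √(a² + b²) = √(2.04582 + 0.07536) = 1.45643.
True dip = arctan(1.45643) = 55.5°, dipping toward W (azimuth ≈ 259°).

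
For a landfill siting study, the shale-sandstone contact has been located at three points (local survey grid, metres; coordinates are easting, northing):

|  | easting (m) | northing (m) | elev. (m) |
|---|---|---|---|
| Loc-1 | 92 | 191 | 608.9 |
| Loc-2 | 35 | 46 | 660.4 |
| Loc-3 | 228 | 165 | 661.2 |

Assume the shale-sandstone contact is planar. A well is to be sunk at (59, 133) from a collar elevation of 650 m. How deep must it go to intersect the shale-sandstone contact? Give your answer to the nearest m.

Let the plane be z = a·easting + b·northing + c.
Loc-2−Loc-1: −57a − 145b = 51.5;  Loc-3−Loc-1: 136a − 26b = 52.3.
Solving gives a = 0.29452, b = −0.47095.
Then c = 608.9 − a·92 − b·191 = 671.76.
At (59, 133): z_contact = 17.4 − 62.6 + 671.76 = 626.5 m.
Depth below ground = 650 − 626.5 = 24 m.

24 m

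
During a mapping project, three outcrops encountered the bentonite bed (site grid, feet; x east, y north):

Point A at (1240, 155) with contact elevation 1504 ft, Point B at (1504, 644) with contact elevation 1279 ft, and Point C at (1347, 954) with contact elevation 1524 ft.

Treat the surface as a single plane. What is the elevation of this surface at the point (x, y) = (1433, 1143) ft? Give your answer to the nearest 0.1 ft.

1456.2 ft

Let the plane be z = a·x + b·y + c.
Point B−Point A: 264a + 489b = −225;  Point C−Point A: 107a + 799b = 20.
Solving gives a = −1.195079, b = 0.185073.
Then c = 1504 − a·1240 − b·155 = 2957.21.
At (1433, 1143): z = −1712.5 + 211.5 + 2957.21 = 1456.2 ft.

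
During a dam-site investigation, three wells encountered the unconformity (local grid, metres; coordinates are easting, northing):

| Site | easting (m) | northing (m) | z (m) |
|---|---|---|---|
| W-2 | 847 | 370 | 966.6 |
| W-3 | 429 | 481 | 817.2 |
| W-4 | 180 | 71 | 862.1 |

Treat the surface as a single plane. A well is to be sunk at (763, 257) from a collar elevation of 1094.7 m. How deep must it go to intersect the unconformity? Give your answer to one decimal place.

120.1 m

Two edge vectors: W-2→W-3 = (-418, 111, -149.4), W-2→W-4 = (-667, -299, -104.5).
Normal n = (W-2→W-3) × (W-2→W-4) = (-56270.1, 55968.8, 199019).
So ∂z/∂easting = −n_x/n_z = 0.28274 and ∂z/∂northing = −n_y/n_z = −0.28122.
Intercept c from W-2: 966.6 − 239.48 + 104.05 = 831.17.
At (763, 257): z_contact = 215.73 − 72.27 + 831.17 = 974.63 m.
Depth below ground = 1094.7 − 974.63 = 120.1 m.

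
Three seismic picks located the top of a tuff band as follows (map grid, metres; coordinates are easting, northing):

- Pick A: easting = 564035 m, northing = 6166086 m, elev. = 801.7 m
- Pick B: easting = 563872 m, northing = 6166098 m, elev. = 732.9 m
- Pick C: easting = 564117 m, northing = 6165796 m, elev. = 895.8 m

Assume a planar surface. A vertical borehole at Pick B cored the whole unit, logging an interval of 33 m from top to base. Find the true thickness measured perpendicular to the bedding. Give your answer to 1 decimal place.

Two edge vectors: Pick A→Pick B = (-163, 12, -68.8), Pick A→Pick C = (82, -290, 94.1).
Normal n = (Pick A→Pick B) × (Pick A→Pick C) = (-18822.8, 9696.7, 46286).
So ∂z/∂easting = −n_x/n_z = 0.40666 and ∂z/∂northing = −n_y/n_z = −0.20950.
|∇z| = √(a²+b²) = 0.45745, so dip δ = arctan(0.45745) = 24.58°.
True thickness = vertical thickness × cos δ = 33 × cos 24.58° = 30.0 m.

30.0 m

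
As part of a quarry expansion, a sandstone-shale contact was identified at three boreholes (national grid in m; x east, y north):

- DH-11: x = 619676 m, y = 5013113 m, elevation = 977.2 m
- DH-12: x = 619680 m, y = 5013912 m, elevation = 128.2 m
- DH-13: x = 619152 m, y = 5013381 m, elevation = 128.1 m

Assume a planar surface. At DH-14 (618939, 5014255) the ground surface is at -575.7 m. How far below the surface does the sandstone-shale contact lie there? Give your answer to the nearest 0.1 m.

Two edge vectors: DH-11→DH-12 = (4, 799, -849), DH-11→DH-13 = (-524, 268, -849.1).
Normal n = (DH-11→DH-12) × (DH-11→DH-13) = (-450898.9, 448272.4, 419748).
So ∂z/∂x = −n_x/n_z = 1.074213338 and ∂z/∂y = −n_y/n_z = −1.067956012.
Intercept c from DH-11: 977.2 − 665664.22 + 5353784.17 = 4689097.14.
At (618939, 5014255): z_contact = 664872.53 − 5355003.77 + 4689097.14 = -1034.10 m.
Depth below ground = -575.7 − (-1034.10) = 458.4 m.

458.4 m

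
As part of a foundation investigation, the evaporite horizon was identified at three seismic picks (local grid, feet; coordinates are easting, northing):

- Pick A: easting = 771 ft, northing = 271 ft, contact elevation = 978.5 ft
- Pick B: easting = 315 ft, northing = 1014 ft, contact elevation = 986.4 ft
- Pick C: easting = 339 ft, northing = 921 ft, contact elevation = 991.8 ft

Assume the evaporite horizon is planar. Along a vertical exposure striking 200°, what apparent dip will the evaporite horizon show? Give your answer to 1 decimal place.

9.5°

Two edge vectors: Pick A→Pick B = (-456, 743, 7.9), Pick A→Pick C = (-432, 650, 13.3).
Normal n = (Pick A→Pick B) × (Pick A→Pick C) = (4746.9, 2652, 24576).
So ∂z/∂easting = −n_x/n_z = −0.19315 and ∂z/∂northing = −n_y/n_z = −0.10791.
Unit vector along 200° is (sin 200°, cos 200°) = (-0.3420, -0.9397).
Slope in that direction = a·(-0.3420) + b·(-0.9397) = 0.16746.
Apparent dip = arctan|0.16746| = 9.5° (true dip is 12.5°, so apparent ≤ true as expected).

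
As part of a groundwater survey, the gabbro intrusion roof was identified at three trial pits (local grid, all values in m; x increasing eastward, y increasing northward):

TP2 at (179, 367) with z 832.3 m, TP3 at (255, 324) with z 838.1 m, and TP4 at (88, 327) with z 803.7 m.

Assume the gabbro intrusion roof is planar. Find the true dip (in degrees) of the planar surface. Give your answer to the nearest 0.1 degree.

17.6°

Let the plane be z = a·x + b·y + c.
TP3−TP2: 76a − 43b = 5.8;  TP4−TP2: −91a − 40b = −28.6.
Solving gives a = 0.21024, b = 0.23670.
Gradient magnitude |∇z| = √(a² + b²) = √(0.04420 + 0.05603) = 0.31659.
True dip = arctan(0.31659) = 17.6°, dipping toward SW (azimuth ≈ 222°).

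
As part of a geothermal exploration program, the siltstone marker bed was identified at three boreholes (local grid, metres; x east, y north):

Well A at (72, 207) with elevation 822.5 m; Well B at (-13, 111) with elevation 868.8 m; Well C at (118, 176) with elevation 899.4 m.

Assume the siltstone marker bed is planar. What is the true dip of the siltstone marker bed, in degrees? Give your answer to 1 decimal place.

56.1°

Two edge vectors: Well A→Well B = (-85, -96, 46.3), Well A→Well C = (46, -31, 76.9).
Normal n = (Well A→Well B) × (Well A→Well C) = (-5947.1, 8666.3, 7051).
So ∂z/∂x = −n_x/n_z = 0.84344 and ∂z/∂y = −n_y/n_z = −1.22909.
Gradient magnitude |∇z| = √(a² + b²) = √(0.71139 + 1.51066) = 1.49065.
True dip = arctan(1.49065) = 56.1°, dipping toward NW (azimuth ≈ 326°).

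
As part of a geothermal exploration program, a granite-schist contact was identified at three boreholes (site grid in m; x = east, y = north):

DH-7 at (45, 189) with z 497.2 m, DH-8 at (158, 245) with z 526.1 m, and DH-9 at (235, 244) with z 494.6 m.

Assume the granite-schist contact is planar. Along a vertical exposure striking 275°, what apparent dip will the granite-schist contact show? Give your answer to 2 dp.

26.77°

Two edge vectors: DH-7→DH-8 = (113, 56, 28.9), DH-7→DH-9 = (190, 55, -2.6).
Normal n = (DH-7→DH-8) × (DH-7→DH-9) = (-1735.1, 5784.8, -4425).
So ∂z/∂x = −n_x/n_z = −0.39211 and ∂z/∂y = −n_y/n_z = 1.30730.
Unit vector along 275° is (sin 275°, cos 275°) = (-0.9962, 0.0872).
Slope in that direction = a·(-0.9962) + b·(0.0872) = 0.50456.
Apparent dip = arctan|0.50456| = 26.77° (true dip is 53.8°, so apparent ≤ true as expected).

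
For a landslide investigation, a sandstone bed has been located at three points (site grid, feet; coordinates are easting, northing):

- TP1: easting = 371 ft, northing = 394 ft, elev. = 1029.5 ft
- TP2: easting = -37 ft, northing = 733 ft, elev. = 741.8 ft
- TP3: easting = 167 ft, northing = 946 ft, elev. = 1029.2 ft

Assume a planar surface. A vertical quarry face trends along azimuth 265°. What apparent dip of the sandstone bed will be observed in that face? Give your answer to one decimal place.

46.3°

Let the plane be z = a·easting + b·northing + c.
TP2−TP1: −408a + 339b = −287.7;  TP3−TP1: −204a + 552b = −0.3.
Solving gives a = 1.01697, b = 0.37529.
Unit vector along 265° is (sin 265°, cos 265°) = (-0.9962, -0.0872).
Slope in that direction = a·(-0.9962) + b·(-0.0872) = −1.04581.
Apparent dip = arctan|1.04581| = 46.3° (true dip is 47.3°, so apparent ≤ true as expected).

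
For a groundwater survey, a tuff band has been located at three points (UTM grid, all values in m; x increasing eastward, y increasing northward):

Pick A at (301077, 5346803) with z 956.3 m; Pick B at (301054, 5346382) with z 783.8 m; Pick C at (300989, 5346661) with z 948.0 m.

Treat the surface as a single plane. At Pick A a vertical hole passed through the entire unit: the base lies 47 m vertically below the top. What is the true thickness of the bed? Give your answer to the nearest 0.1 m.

Let the plane be z = a·x + b·y + c.
Pick B−Pick A: −23a − 421b = −172.5;  Pick C−Pick A: −88a − 142b = −8.3.
Solving gives a = −0.62165, b = 0.44370.
|∇z| = √(a²+b²) = 0.76376, so dip δ = arctan(0.76376) = 37.37°.
True thickness = vertical thickness × cos δ = 47 × cos 37.37° = 37.4 m.

37.4 m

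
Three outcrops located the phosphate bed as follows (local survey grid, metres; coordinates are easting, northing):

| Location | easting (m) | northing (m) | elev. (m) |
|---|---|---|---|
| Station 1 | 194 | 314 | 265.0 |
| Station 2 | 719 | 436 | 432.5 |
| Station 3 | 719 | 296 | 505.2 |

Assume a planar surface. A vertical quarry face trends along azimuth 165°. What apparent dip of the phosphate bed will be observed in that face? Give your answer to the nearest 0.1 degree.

31.6°

Two edge vectors: Station 1→Station 2 = (525, 122, 167.5), Station 1→Station 3 = (525, -18, 240.2).
Normal n = (Station 1→Station 2) × (Station 1→Station 3) = (32319.4, -38167.5, -73500).
So ∂z/∂easting = −n_x/n_z = 0.43972 and ∂z/∂northing = −n_y/n_z = −0.51929.
Unit vector along 165° is (sin 165°, cos 165°) = (0.2588, -0.9659).
Slope in that direction = a·(0.2588) + b·(-0.9659) = 0.61540.
Apparent dip = arctan|0.61540| = 31.6° (true dip is 34.2°, so apparent ≤ true as expected).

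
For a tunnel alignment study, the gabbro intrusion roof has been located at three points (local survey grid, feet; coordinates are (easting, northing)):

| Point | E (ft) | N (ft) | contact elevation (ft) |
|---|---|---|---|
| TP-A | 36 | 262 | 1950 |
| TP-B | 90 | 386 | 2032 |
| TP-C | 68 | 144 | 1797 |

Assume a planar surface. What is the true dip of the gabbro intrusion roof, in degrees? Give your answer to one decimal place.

Two edge vectors: TP-A→TP-B = (54, 124, 82), TP-A→TP-C = (32, -118, -153).
Normal n = (TP-A→TP-B) × (TP-A→TP-C) = (-9296, 10886, -10340).
So ∂z/∂E = −n_x/n_z = −0.89903 and ∂z/∂N = −n_y/n_z = 1.05280.
Gradient magnitude |∇z| = √(a² + b²) = √(0.80826 + 1.10840) = 1.38443.
True dip = arctan(1.38443) = 54.2°, dipping toward SE (azimuth ≈ 140°).

54.2°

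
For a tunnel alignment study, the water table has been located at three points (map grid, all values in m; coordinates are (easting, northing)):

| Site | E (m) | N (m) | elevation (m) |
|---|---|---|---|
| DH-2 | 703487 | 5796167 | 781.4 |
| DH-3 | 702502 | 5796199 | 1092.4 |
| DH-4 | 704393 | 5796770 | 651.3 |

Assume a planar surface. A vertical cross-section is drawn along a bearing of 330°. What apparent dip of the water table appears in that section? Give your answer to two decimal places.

Two edge vectors: DH-2→DH-3 = (-985, 32, 311), DH-2→DH-4 = (906, 603, -130.1).
Normal n = (DH-2→DH-3) × (DH-2→DH-4) = (-191696.2, 153617.5, -622947).
So ∂z/∂E = −n_x/n_z = −0.30772 and ∂z/∂N = −n_y/n_z = 0.24660.
Unit vector along 330° is (sin 330°, cos 330°) = (-0.5000, 0.8660).
Slope in that direction = a·(-0.5000) + b·(0.8660) = 0.36742.
Apparent dip = arctan|0.36742| = 20.17° (true dip is 21.5°, so apparent ≤ true as expected).

20.17°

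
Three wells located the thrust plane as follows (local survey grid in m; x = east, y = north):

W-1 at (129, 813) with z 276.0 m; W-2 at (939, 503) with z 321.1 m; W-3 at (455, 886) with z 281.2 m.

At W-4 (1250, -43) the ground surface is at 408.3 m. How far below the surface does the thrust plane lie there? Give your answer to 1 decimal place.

41.9 m

Two edge vectors: W-1→W-2 = (810, -310, 45.1), W-1→W-3 = (326, 73, 5.2).
Normal n = (W-1→W-2) × (W-1→W-3) = (-4904.3, 10490.6, 160190).
So ∂z/∂x = −n_x/n_z = 0.030616 and ∂z/∂y = −n_y/n_z = −0.065488.
Intercept c from W-1: 276 − 3.95 + 53.24 = 325.29.
At (1250, -43): z_contact = 38.27 + 2.82 + 325.29 = 366.38 m.
Depth below ground = 408.3 − 366.38 = 41.9 m.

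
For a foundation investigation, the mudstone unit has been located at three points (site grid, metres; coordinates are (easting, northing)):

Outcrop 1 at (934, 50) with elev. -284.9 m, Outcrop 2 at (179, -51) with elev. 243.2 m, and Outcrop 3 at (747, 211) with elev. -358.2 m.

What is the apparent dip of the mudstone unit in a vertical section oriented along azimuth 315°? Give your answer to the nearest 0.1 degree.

21.1°

Two edge vectors: Outcrop 1→Outcrop 2 = (-755, -101, 528.1), Outcrop 1→Outcrop 3 = (-187, 161, -73.3).
Normal n = (Outcrop 1→Outcrop 2) × (Outcrop 1→Outcrop 3) = (-77620.8, -154096.2, -140442).
So ∂z/∂E = −n_x/n_z = −0.55269 and ∂z/∂N = −n_y/n_z = −1.09722.
Unit vector along 315° is (sin 315°, cos 315°) = (-0.7071, 0.7071).
Slope in that direction = a·(-0.7071) + b·(0.7071) = −0.38504.
Apparent dip = arctan|0.38504| = 21.1° (true dip is 50.9°, so apparent ≤ true as expected).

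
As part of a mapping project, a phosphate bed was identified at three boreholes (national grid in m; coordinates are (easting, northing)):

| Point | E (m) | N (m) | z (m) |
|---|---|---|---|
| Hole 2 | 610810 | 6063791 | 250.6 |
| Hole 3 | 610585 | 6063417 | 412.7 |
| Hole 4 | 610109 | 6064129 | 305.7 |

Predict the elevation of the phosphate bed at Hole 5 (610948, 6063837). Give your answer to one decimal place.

Two edge vectors: Hole 2→Hole 3 = (-225, -374, 162.1), Hole 2→Hole 4 = (-701, 338, 55.1).
Normal n = (Hole 2→Hole 3) × (Hole 2→Hole 4) = (-75397.2, -101234.6, -338224).
So ∂z/∂E = −n_x/n_z = −0.222920904 and ∂z/∂N = −n_y/n_z = −0.299312290.
Intercept c from Hole 2: 250.6 + 136162.32 + 1814967.17 = 1951380.09.
At (610948, 6063837): z = −136193.1 − 1814980.9 + 1951380.09 = 206.1 m.

206.1 m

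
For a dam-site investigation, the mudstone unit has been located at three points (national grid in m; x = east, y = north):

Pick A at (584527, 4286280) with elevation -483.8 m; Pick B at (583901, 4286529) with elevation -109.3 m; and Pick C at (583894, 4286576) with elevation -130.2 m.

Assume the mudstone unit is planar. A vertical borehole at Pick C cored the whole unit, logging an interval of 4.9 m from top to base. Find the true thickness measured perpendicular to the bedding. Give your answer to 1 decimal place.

Let the plane be z = a·x + b·y + c.
Pick B−Pick A: −626a + 249b = 374.5;  Pick C−Pick A: −633a + 296b = 353.6.
Solving gives a = −0.82393, b = −0.56739.
|∇z| = √(a²+b²) = 1.00040, so dip δ = arctan(1.00040) = 45.01°.
True thickness = vertical thickness × cos δ = 4.9 × cos 45.01° = 3.5 m.

3.5 m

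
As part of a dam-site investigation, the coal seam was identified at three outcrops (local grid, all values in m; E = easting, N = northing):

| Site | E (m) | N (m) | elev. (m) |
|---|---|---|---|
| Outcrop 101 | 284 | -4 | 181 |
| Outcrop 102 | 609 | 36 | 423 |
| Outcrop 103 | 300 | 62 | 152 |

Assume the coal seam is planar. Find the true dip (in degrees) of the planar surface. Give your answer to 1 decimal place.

Let the plane be z = a·E + b·N + c.
Outcrop 102−Outcrop 101: 325a + 40b = 242;  Outcrop 103−Outcrop 101: 16a + 66b = −29.
Solving gives a = 0.82326, b = −0.63897.
Gradient magnitude |∇z| = √(a² + b²) = √(0.67775 + 0.40828) = 1.04213.
True dip = arctan(1.04213) = 46.2°, dipping toward NW (azimuth ≈ 308°).

46.2°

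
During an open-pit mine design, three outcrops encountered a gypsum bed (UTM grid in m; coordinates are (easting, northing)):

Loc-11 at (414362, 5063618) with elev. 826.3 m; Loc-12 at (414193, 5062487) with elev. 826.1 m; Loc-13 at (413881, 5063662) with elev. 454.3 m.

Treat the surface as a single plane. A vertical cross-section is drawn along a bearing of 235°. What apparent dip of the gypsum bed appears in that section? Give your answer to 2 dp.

Two edge vectors: Loc-11→Loc-12 = (-169, -1131, -0.2), Loc-11→Loc-13 = (-481, 44, -372).
Normal n = (Loc-11→Loc-12) × (Loc-11→Loc-13) = (420740.8, -62771.8, -551447).
So ∂z/∂E = −n_x/n_z = 0.76298 and ∂z/∂N = −n_y/n_z = −0.11383.
Unit vector along 235° is (sin 235°, cos 235°) = (-0.8192, -0.5736).
Slope in that direction = a·(-0.8192) + b·(-0.5736) = −0.55970.
Apparent dip = arctan|0.55970| = 29.24° (true dip is 37.6°, so apparent ≤ true as expected).

29.24°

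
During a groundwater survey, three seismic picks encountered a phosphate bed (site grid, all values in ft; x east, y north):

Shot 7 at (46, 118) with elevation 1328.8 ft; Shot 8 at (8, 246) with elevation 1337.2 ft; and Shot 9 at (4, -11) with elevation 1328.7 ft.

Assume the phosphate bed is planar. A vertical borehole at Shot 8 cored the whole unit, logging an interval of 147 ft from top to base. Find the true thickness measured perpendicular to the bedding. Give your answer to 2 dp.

Two edge vectors: Shot 7→Shot 8 = (-38, 128, 8.4), Shot 7→Shot 9 = (-42, -129, -0.1).
Normal n = (Shot 7→Shot 8) × (Shot 7→Shot 9) = (1070.8, -356.6, 10278).
So ∂z/∂x = −n_x/n_z = −0.10418 and ∂z/∂y = −n_y/n_z = 0.03470.
|∇z| = √(a²+b²) = 0.10981, so dip δ = arctan(0.10981) = 6.27°.
True thickness = vertical thickness × cos δ = 147 × cos 6.27° = 146.12 ft.

146.12 ft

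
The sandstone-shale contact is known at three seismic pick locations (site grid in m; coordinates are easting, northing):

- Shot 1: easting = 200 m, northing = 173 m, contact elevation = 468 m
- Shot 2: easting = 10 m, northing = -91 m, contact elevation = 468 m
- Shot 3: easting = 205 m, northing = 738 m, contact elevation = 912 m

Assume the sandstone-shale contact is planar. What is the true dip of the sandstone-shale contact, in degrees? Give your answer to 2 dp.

53.71°

Let the plane be z = a·easting + b·northing + c.
Shot 2−Shot 1: −190a − 264b = 0;  Shot 3−Shot 1: 5a + 565b = 444.
Solving gives a = −1.10550, b = 0.79562.
Gradient magnitude |∇z| = √(a² + b²) = √(1.22213 + 0.63302) = 1.36204.
True dip = arctan(1.36204) = 53.71°, dipping toward SE (azimuth ≈ 126°).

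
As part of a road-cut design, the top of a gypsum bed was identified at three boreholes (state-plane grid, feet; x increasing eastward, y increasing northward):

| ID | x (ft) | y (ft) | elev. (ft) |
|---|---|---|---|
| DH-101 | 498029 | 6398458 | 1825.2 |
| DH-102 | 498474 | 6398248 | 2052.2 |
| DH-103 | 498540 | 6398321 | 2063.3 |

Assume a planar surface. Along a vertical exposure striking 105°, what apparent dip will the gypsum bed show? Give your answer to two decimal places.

24.23°

Two edge vectors: DH-101→DH-102 = (445, -210, 227), DH-101→DH-103 = (511, -137, 238.1).
Normal n = (DH-101→DH-102) × (DH-101→DH-103) = (-18902, 10042.5, 46345).
So ∂z/∂x = −n_x/n_z = 0.40785 and ∂z/∂y = −n_y/n_z = −0.21669.
Unit vector along 105° is (sin 105°, cos 105°) = (0.9659, -0.2588).
Slope in that direction = a·(0.9659) + b·(-0.2588) = 0.45004.
Apparent dip = arctan|0.45004| = 24.23° (true dip is 24.8°, so apparent ≤ true as expected).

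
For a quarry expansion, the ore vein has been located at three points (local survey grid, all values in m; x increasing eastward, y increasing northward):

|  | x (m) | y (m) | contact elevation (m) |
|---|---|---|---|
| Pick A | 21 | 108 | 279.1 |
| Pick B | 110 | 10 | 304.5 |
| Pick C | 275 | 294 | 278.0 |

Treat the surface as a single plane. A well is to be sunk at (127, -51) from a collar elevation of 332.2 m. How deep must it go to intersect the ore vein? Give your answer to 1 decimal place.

Two edge vectors: Pick A→Pick B = (89, -98, 25.4), Pick A→Pick C = (254, 186, -1.1).
Normal n = (Pick A→Pick B) × (Pick A→Pick C) = (-4616.6, 6549.5, 41446).
So ∂z/∂x = −n_x/n_z = 0.11139 and ∂z/∂y = −n_y/n_z = −0.15802.
Intercept c from Pick A: 279.1 − 2.34 + 17.07 = 293.83.
At (127, -51): z_contact = 14.15 + 8.06 + 293.83 = 316.03 m.
Depth below ground = 332.2 − 316.03 = 16.2 m.

16.2 m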